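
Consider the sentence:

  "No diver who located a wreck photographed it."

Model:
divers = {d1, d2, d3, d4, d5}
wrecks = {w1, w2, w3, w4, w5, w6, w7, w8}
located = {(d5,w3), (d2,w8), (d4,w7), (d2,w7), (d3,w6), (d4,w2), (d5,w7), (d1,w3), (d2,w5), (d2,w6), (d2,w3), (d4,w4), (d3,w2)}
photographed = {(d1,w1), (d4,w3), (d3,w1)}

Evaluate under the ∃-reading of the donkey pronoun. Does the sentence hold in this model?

"it" takes "a wreck" as antecedent — a donkey pronoun bound across the clause boundary.
Truth condition: for no (d,w) with located(d,w) does photographed(d,w) hold.
Restrictor pairs — does the scope hold? (d1,w3):fails  (d2,w3):fails  (d2,w5):fails  (d2,w6):fails  (d2,w7):fails  (d2,w8):fails  (d3,w2):fails  (d3,w6):fails  (d4,w2):fails  (d4,w4):fails  (d4,w7):fails  (d5,w3):fails  (d5,w7):fails
Scope holds for no restrictor pair, so the sentence is true.

True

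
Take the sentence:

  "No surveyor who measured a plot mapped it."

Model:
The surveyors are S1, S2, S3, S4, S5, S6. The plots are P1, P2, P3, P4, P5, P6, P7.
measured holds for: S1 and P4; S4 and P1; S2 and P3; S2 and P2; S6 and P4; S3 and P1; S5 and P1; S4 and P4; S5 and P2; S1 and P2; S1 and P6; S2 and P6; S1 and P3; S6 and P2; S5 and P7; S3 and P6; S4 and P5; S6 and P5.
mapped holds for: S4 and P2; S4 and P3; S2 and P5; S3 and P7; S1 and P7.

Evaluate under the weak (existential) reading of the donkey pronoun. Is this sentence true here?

True

"it" takes "a plot" as antecedent — a donkey pronoun bound across the clause boundary.
Truth condition: for no (s,p) with measured(s,p) does mapped(s,p) hold.
Restrictor pairs — does the scope hold? (S1,P2):fails  (S1,P3):fails  (S1,P4):fails  (S1,P6):fails  (S2,P2):fails  (S2,P3):fails  (S2,P6):fails  (S3,P1):fails  (S3,P6):fails  (S4,P1):fails  (S4,P4):fails  (S4,P5):fails  (S5,P1):fails  (S5,P2):fails  (S5,P7):fails  (S6,P2):fails  (S6,P4):fails  (S6,P5):fails
Scope holds for no restrictor pair, so the sentence is true.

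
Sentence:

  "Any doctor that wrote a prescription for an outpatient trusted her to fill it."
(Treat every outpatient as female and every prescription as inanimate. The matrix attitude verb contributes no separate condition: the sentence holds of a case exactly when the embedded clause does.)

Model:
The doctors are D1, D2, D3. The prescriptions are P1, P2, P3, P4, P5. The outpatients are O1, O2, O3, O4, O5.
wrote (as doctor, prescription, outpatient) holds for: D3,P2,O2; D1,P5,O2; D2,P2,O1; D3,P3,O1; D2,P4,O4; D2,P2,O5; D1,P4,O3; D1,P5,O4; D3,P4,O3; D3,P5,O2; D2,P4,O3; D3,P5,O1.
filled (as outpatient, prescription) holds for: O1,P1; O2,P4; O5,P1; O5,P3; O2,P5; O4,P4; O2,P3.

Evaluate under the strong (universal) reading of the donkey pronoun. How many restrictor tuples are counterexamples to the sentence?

9

"her" takes "an outpatient" as antecedent and "it" takes "a prescription"; both are donkey pronouns co-varying with the restrictor.
Strong reading: for every (d,p,o) with wrote(d,p,o), filled(o,p).
Restrictor triples: (D1,P4,O3)→filled(O3,P4) ✗  (D1,P5,O2)→filled(O2,P5) ✓  (D1,P5,O4)→filled(O4,P5) ✗  (D2,P2,O1)→filled(O1,P2) ✗  (D2,P2,O5)→filled(O5,P2) ✗  (D2,P4,O3)→filled(O3,P4) ✗  (D2,P4,O4)→filled(O4,P4) ✓  (D3,P2,O2)→filled(O2,P2) ✗  (D3,P3,O1)→filled(O1,P3) ✗  (D3,P4,O3)→filled(O3,P4) ✗  (D3,P5,O1)→filled(O1,P5) ✗  (D3,P5,O2)→filled(O2,P5) ✓
Counterexamples (restrictor triples failing the scope): 9.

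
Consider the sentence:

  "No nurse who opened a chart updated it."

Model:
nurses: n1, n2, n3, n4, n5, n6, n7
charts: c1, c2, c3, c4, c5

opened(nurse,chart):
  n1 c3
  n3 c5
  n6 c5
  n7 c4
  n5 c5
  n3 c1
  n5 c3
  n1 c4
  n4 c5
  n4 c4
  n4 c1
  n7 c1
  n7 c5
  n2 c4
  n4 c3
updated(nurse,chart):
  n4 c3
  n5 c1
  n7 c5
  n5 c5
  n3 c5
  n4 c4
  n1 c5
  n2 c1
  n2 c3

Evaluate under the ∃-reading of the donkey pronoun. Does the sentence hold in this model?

"it" takes "a chart" as antecedent — a donkey pronoun bound across the clause boundary.
Truth condition: for no (n,c) with opened(n,c) does updated(n,c) hold.
Restrictor pairs — does the scope hold? (n1,c3):fails  (n1,c4):fails  (n2,c4):fails  (n3,c1):fails  (n3,c5):holds  (n4,c1):fails  (n4,c3):holds  (n4,c4):holds  (n4,c5):fails  (n5,c3):fails  (n5,c5):holds  (n6,c5):fails  (n7,c1):fails  (n7,c4):fails  (n7,c5):holds
Scope holds for 5 pair(s), so the sentence is false.

False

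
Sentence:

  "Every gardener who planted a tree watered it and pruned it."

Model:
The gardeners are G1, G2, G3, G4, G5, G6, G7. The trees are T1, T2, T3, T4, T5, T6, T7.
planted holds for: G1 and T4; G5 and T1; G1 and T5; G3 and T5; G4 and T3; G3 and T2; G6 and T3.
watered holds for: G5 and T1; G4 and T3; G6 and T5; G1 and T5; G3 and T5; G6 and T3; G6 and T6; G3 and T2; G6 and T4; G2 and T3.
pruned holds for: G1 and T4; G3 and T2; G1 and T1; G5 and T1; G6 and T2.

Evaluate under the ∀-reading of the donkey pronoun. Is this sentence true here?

"it" takes "a tree" as antecedent — a donkey pronoun bound across the clause boundary.
Strong reading: for every (g,t) with planted(g,t), watered(g,t) ∧ pruned(g,t).
Restrictor pairs: (G1,T4) ✗  (G1,T5) ✗  (G3,T2) ✓  (G3,T5) ✗  (G4,T3) ✗  (G5,T1) ✓  (G6,T3) ✗
Counterexample: (G1,T4) is in planted but fails the scope.

False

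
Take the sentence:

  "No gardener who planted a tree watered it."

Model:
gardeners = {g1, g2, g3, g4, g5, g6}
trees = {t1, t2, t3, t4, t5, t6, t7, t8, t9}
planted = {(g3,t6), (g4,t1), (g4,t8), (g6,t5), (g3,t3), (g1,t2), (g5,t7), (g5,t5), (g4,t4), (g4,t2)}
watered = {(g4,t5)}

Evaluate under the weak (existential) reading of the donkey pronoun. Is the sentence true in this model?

"it" takes "a tree" as antecedent — a donkey pronoun bound across the clause boundary.
Truth condition: for no (g,t) with planted(g,t) does watered(g,t) hold.
Restrictor pairs — does the scope hold? (g1,t2):fails  (g3,t3):fails  (g3,t6):fails  (g4,t1):fails  (g4,t2):fails  (g4,t4):fails  (g4,t8):fails  (g5,t5):fails  (g5,t7):fails  (g6,t5):fails
Scope holds for no restrictor pair, so the sentence is true.

True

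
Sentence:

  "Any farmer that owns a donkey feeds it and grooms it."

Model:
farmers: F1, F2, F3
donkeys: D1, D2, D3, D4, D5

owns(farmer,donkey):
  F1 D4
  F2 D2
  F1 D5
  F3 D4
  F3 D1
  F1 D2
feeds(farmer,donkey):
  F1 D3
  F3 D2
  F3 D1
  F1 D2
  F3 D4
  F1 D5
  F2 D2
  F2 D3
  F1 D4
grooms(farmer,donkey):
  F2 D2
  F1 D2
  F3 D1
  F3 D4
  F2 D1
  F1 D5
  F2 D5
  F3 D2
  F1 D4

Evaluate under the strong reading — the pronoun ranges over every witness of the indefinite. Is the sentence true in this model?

"it" takes "a donkey" as antecedent — a donkey pronoun bound across the clause boundary.
Strong reading: for every (f,d) with owns(f,d), feeds(f,d) ∧ grooms(f,d).
Restrictor pairs: (F1,D2) ✓  (F1,D4) ✓  (F1,D5) ✓  (F2,D2) ✓  (F3,D1) ✓  (F3,D4) ✓
Every restrictor pair satisfies the scope.

True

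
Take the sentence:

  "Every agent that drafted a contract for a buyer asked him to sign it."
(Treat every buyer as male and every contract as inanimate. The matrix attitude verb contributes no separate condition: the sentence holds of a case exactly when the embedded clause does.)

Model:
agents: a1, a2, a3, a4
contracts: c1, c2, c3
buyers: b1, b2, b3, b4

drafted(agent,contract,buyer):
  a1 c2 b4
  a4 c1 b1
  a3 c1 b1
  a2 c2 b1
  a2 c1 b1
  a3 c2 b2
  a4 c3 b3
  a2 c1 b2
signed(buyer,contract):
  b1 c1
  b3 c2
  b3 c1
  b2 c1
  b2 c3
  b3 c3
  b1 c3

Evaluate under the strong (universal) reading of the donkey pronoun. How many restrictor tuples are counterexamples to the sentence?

3

"him" takes "a buyer" as antecedent and "it" takes "a contract"; both are donkey pronouns co-varying with the restrictor.
Strong reading: for every (a,c,b) with drafted(a,c,b), signed(b,c).
Restrictor triples: (a1,c2,b4)→signed(b4,c2) ✗  (a2,c1,b1)→signed(b1,c1) ✓  (a2,c1,b2)→signed(b2,c1) ✓  (a2,c2,b1)→signed(b1,c2) ✗  (a3,c1,b1)→signed(b1,c1) ✓  (a3,c2,b2)→signed(b2,c2) ✗  (a4,c1,b1)→signed(b1,c1) ✓  (a4,c3,b3)→signed(b3,c3) ✓
Counterexamples (restrictor triples failing the scope): 3.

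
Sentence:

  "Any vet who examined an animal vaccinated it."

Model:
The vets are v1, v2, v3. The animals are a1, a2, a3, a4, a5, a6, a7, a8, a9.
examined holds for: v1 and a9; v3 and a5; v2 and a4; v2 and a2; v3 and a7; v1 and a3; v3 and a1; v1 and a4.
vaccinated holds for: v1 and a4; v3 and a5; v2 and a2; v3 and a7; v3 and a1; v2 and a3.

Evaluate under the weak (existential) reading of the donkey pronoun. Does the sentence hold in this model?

True

"it" takes "an animal" as antecedent — a donkey pronoun bound across the clause boundary.
Weak reading: every vet v with some examined-animal has at least one examined-animal a such that vaccinated(v,a).
Per vet: v1:✓  v2:✓  v3:✓
Every vet in the restrictor has a witness.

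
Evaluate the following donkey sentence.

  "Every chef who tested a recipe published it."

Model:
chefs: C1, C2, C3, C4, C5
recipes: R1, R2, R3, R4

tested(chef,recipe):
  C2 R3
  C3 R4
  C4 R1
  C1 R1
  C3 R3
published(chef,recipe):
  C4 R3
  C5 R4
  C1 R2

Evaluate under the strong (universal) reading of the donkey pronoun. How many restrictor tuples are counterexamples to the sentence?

"it" takes "a recipe" as antecedent — a donkey pronoun bound across the clause boundary.
Strong reading: for every (c,r) with tested(c,r), published(c,r).
Restrictor pairs: (C1,R1) ✗  (C2,R3) ✗  (C3,R3) ✗  (C3,R4) ✗  (C4,R1) ✗
Counterexamples (restrictor pairs failing the scope): 5.

5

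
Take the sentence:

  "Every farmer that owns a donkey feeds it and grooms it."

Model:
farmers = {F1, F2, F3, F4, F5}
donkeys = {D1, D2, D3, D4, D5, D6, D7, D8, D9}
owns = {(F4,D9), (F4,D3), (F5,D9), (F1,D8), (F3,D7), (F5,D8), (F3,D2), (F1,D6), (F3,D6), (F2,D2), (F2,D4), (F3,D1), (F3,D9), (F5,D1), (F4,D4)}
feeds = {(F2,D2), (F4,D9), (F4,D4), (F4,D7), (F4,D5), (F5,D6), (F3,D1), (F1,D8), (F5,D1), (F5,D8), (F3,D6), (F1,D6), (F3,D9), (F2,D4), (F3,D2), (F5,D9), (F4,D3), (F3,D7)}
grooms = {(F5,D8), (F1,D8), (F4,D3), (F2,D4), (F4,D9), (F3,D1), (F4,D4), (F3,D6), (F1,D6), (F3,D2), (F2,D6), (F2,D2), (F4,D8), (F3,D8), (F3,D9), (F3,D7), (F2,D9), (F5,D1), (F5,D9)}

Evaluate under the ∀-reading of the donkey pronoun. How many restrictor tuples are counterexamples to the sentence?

0

"it" takes "a donkey" as antecedent — a donkey pronoun bound across the clause boundary.
Strong reading: for every (f,d) with owns(f,d), feeds(f,d) ∧ grooms(f,d).
Restrictor pairs: (F1,D6) ✓  (F1,D8) ✓  (F2,D2) ✓  (F2,D4) ✓  (F3,D1) ✓  (F3,D2) ✓  (F3,D6) ✓  (F3,D7) ✓  (F3,D9) ✓  (F4,D3) ✓  (F4,D4) ✓  (F4,D9) ✓  (F5,D1) ✓  (F5,D8) ✓  (F5,D9) ✓
Counterexamples (restrictor pairs failing the scope): 0.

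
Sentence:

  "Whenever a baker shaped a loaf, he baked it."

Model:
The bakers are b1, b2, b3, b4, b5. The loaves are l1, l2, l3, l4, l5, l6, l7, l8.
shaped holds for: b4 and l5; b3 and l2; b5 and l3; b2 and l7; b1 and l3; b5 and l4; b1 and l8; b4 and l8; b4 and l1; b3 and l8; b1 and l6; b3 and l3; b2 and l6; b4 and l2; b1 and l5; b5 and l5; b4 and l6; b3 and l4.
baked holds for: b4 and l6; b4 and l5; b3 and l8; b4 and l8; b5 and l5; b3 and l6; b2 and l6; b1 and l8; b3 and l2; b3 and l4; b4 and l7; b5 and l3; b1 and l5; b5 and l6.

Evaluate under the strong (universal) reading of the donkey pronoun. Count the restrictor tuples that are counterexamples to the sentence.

7

"it" takes "a loaf" as antecedent — a donkey pronoun bound across the clause boundary.
Strong reading: for every (b,l) with shaped(b,l), baked(b,l).
Restrictor pairs: (b1,l3) ✗  (b1,l5) ✓  (b1,l6) ✗  (b1,l8) ✓  (b2,l6) ✓  (b2,l7) ✗  (b3,l2) ✓  (b3,l3) ✗  (b3,l4) ✓  (b3,l8) ✓  (b4,l1) ✗  (b4,l2) ✗  (b4,l5) ✓  (b4,l6) ✓  (b4,l8) ✓  (b5,l3) ✓  (b5,l4) ✗  (b5,l5) ✓
Counterexamples (restrictor pairs failing the scope): 7.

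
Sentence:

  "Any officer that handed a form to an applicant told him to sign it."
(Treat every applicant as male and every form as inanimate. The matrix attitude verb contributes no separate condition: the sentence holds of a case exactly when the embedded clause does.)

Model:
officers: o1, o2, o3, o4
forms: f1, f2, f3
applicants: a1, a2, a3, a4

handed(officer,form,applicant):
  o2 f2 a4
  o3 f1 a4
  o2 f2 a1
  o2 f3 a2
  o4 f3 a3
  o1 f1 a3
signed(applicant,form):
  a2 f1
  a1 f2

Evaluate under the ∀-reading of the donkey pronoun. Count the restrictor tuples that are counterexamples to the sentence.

5

"him" takes "an applicant" as antecedent and "it" takes "a form"; both are donkey pronouns co-varying with the restrictor.
Strong reading: for every (o,f,a) with handed(o,f,a), signed(a,f).
Restrictor triples: (o1,f1,a3)→signed(a3,f1) ✗  (o2,f2,a1)→signed(a1,f2) ✓  (o2,f2,a4)→signed(a4,f2) ✗  (o2,f3,a2)→signed(a2,f3) ✗  (o3,f1,a4)→signed(a4,f1) ✗  (o4,f3,a3)→signed(a3,f3) ✗
Counterexamples (restrictor triples failing the scope): 5.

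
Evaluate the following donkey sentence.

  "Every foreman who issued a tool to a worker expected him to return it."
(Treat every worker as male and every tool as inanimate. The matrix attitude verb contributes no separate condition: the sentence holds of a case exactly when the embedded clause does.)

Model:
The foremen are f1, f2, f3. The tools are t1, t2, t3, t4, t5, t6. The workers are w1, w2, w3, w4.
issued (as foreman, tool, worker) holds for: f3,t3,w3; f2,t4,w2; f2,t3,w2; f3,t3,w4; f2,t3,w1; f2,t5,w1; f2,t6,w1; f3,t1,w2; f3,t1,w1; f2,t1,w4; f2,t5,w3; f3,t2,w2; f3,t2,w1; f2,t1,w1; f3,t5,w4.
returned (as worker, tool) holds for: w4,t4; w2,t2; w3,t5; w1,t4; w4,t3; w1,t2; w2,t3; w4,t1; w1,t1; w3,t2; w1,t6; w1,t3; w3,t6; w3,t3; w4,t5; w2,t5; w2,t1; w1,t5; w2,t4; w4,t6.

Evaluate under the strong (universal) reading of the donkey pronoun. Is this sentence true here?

"him" takes "a worker" as antecedent and "it" takes "a tool"; both are donkey pronouns co-varying with the restrictor.
Strong reading: for every (f,t,w) with issued(f,t,w), returned(w,t).
Restrictor triples: (f2,t1,w1)→returned(w1,t1) ✓  (f2,t1,w4)→returned(w4,t1) ✓  (f2,t3,w1)→returned(w1,t3) ✓  (f2,t3,w2)→returned(w2,t3) ✓  (f2,t4,w2)→returned(w2,t4) ✓  (f2,t5,w1)→returned(w1,t5) ✓  (f2,t5,w3)→returned(w3,t5) ✓  (f2,t6,w1)→returned(w1,t6) ✓  (f3,t1,w1)→returned(w1,t1) ✓  (f3,t1,w2)→returned(w2,t1) ✓  (f3,t2,w1)→returned(w1,t2) ✓  (f3,t2,w2)→returned(w2,t2) ✓  (f3,t3,w3)→returned(w3,t3) ✓  (f3,t3,w4)→returned(w4,t3) ✓  (f3,t5,w4)→returned(w4,t5) ✓
Every restrictor triple satisfies the scope.

True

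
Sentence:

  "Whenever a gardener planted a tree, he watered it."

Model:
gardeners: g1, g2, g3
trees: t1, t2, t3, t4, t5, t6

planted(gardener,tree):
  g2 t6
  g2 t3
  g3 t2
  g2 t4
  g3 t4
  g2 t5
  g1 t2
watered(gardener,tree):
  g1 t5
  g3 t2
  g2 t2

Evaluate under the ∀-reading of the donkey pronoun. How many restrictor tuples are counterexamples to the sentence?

6

"it" takes "a tree" as antecedent — a donkey pronoun bound across the clause boundary.
Strong reading: for every (g,t) with planted(g,t), watered(g,t).
Restrictor pairs: (g1,t2) ✗  (g2,t3) ✗  (g2,t4) ✗  (g2,t5) ✗  (g2,t6) ✗  (g3,t2) ✓  (g3,t4) ✗
Counterexamples (restrictor pairs failing the scope): 6.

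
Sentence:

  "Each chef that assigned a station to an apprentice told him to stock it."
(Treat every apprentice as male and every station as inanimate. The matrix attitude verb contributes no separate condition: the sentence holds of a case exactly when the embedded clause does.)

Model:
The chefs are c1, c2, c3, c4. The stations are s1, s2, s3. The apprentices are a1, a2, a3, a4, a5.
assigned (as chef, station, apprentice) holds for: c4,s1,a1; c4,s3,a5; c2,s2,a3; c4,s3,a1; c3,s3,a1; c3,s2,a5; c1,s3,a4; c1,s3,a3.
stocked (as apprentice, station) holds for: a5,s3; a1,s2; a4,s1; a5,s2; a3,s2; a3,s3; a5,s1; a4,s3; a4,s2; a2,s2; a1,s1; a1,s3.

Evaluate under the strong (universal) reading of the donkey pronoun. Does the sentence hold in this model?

"him" takes "an apprentice" as antecedent and "it" takes "a station"; both are donkey pronouns co-varying with the restrictor.
Strong reading: for every (c,s,a) with assigned(c,s,a), stocked(a,s).
Restrictor triples: (c1,s3,a3)→stocked(a3,s3) ✓  (c1,s3,a4)→stocked(a4,s3) ✓  (c2,s2,a3)→stocked(a3,s2) ✓  (c3,s2,a5)→stocked(a5,s2) ✓  (c3,s3,a1)→stocked(a1,s3) ✓  (c4,s1,a1)→stocked(a1,s1) ✓  (c4,s3,a1)→stocked(a1,s3) ✓  (c4,s3,a5)→stocked(a5,s3) ✓
Every restrictor triple satisfies the scope.

True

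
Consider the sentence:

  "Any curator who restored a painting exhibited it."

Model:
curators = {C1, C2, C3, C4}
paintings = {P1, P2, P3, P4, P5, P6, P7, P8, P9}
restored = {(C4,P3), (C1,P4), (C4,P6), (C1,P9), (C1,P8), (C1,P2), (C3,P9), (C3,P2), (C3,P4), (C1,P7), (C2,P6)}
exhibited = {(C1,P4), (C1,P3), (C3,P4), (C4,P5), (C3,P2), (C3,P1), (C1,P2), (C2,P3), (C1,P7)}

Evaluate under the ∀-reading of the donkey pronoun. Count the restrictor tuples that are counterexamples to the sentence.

6

"it" takes "a painting" as antecedent — a donkey pronoun bound across the clause boundary.
Strong reading: for every (c,p) with restored(c,p), exhibited(c,p).
Restrictor pairs: (C1,P2) ✓  (C1,P4) ✓  (C1,P7) ✓  (C1,P8) ✗  (C1,P9) ✗  (C2,P6) ✗  (C3,P2) ✓  (C3,P4) ✓  (C3,P9) ✗  (C4,P3) ✗  (C4,P6) ✗
Counterexamples (restrictor pairs failing the scope): 6.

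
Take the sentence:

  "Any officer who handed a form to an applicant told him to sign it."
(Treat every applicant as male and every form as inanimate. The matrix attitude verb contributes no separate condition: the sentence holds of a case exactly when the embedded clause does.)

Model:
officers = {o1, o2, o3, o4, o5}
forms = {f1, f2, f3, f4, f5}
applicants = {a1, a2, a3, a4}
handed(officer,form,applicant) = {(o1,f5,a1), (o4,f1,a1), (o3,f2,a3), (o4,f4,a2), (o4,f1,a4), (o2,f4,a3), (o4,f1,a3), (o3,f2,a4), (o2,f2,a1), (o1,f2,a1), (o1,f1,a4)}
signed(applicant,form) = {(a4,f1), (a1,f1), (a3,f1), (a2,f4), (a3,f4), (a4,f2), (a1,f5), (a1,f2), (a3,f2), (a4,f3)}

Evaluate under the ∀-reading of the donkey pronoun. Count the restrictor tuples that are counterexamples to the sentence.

"him" takes "an applicant" as antecedent and "it" takes "a form"; both are donkey pronouns co-varying with the restrictor.
Strong reading: for every (o,f,a) with handed(o,f,a), signed(a,f).
Restrictor triples: (o1,f1,a4)→signed(a4,f1) ✓  (o1,f2,a1)→signed(a1,f2) ✓  (o1,f5,a1)→signed(a1,f5) ✓  (o2,f2,a1)→signed(a1,f2) ✓  (o2,f4,a3)→signed(a3,f4) ✓  (o3,f2,a3)→signed(a3,f2) ✓  (o3,f2,a4)→signed(a4,f2) ✓  (o4,f1,a1)→signed(a1,f1) ✓  (o4,f1,a3)→signed(a3,f1) ✓  (o4,f1,a4)→signed(a4,f1) ✓  (o4,f4,a2)→signed(a2,f4) ✓
Counterexamples (restrictor triples failing the scope): 0.

0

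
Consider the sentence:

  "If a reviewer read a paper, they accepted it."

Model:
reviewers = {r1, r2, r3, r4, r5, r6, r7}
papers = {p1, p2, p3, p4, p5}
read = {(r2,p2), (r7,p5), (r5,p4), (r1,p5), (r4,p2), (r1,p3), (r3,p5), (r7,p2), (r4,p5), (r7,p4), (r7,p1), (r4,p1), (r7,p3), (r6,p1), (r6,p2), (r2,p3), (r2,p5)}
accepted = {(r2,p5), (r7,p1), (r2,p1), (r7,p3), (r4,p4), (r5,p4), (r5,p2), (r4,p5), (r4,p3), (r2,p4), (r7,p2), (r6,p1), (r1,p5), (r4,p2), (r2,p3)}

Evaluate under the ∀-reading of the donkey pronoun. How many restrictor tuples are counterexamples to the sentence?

7

"it" takes "a paper" as antecedent — a donkey pronoun bound across the clause boundary.
Strong reading: for every (r,p) with read(r,p), accepted(r,p).
Restrictor pairs: (r1,p3) ✗  (r1,p5) ✓  (r2,p2) ✗  (r2,p3) ✓  (r2,p5) ✓  (r3,p5) ✗  (r4,p1) ✗  (r4,p2) ✓  (r4,p5) ✓  (r5,p4) ✓  (r6,p1) ✓  (r6,p2) ✗  (r7,p1) ✓  (r7,p2) ✓  (r7,p3) ✓  (r7,p4) ✗  (r7,p5) ✗
Counterexamples (restrictor pairs failing the scope): 7.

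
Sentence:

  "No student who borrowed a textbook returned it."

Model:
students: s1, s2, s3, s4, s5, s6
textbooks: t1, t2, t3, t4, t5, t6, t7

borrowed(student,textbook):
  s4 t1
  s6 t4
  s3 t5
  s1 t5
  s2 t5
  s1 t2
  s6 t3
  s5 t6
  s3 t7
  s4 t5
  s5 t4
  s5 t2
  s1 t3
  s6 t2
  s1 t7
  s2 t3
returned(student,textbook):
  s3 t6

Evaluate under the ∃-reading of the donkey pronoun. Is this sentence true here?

True

"it" takes "a textbook" as antecedent — a donkey pronoun bound across the clause boundary.
Truth condition: for no (s,t) with borrowed(s,t) does returned(s,t) hold.
Restrictor pairs — does the scope hold? (s1,t2):fails  (s1,t3):fails  (s1,t5):fails  (s1,t7):fails  (s2,t3):fails  (s2,t5):fails  (s3,t5):fails  (s3,t7):fails  (s4,t1):fails  (s4,t5):fails  (s5,t2):fails  (s5,t4):fails  (s5,t6):fails  (s6,t2):fails  (s6,t3):fails  (s6,t4):fails
Scope holds for no restrictor pair, so the sentence is true.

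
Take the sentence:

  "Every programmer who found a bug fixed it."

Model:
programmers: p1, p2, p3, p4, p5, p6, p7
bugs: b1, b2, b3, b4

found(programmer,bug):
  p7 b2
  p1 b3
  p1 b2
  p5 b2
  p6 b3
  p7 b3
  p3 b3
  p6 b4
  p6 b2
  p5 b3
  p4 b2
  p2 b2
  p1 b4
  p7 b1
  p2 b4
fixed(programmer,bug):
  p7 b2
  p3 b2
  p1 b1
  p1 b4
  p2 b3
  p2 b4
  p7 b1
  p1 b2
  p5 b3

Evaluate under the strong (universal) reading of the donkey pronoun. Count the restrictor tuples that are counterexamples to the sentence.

9

"it" takes "a bug" as antecedent — a donkey pronoun bound across the clause boundary.
Strong reading: for every (p,b) with found(p,b), fixed(p,b).
Restrictor pairs: (p1,b2) ✓  (p1,b3) ✗  (p1,b4) ✓  (p2,b2) ✗  (p2,b4) ✓  (p3,b3) ✗  (p4,b2) ✗  (p5,b2) ✗  (p5,b3) ✓  (p6,b2) ✗  (p6,b3) ✗  (p6,b4) ✗  (p7,b1) ✓  (p7,b2) ✓  (p7,b3) ✗
Counterexamples (restrictor pairs failing the scope): 9.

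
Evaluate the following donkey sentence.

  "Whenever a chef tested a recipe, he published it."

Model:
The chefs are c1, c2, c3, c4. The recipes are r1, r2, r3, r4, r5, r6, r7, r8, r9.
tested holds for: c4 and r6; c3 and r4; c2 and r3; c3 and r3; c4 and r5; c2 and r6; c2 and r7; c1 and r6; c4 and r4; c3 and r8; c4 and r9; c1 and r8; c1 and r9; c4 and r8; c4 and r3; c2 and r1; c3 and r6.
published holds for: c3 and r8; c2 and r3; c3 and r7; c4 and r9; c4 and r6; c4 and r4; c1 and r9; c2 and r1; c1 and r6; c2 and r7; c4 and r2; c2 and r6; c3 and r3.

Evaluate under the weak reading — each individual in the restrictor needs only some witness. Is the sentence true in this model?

"it" takes "a recipe" as antecedent — a donkey pronoun bound across the clause boundary.
Weak reading: every chef c with some tested-recipe has at least one tested-recipe r such that published(c,r).
Per chef: c1:✓  c2:✓  c3:✓  c4:✓
Every chef in the restrictor has a witness.

True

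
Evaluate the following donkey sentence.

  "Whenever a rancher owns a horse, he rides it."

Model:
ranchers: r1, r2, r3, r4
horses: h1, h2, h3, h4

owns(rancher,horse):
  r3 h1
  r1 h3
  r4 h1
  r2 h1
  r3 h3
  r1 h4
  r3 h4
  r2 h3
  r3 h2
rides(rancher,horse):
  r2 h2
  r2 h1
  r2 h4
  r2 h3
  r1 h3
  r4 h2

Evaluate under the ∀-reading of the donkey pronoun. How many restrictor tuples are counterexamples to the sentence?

6

"it" takes "a horse" as antecedent — a donkey pronoun bound across the clause boundary.
Strong reading: for every (r,h) with owns(r,h), rides(r,h).
Restrictor pairs: (r1,h3) ✓  (r1,h4) ✗  (r2,h1) ✓  (r2,h3) ✓  (r3,h1) ✗  (r3,h2) ✗  (r3,h3) ✗  (r3,h4) ✗  (r4,h1) ✗
Counterexamples (restrictor pairs failing the scope): 6.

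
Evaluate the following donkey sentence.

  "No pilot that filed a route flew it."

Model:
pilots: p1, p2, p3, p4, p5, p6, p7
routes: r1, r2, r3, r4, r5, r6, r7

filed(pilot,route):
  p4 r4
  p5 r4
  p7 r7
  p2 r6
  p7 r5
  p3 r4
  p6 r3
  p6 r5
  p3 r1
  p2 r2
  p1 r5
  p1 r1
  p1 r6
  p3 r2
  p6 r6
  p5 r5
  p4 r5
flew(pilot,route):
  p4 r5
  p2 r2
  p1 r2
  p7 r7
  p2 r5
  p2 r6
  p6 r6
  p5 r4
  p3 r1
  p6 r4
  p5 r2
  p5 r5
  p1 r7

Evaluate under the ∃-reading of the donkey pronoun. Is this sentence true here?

"it" takes "a route" as antecedent — a donkey pronoun bound across the clause boundary.
Truth condition: for no (p,r) with filed(p,r) does flew(p,r) hold.
Restrictor pairs — does the scope hold? (p1,r1):fails  (p1,r5):fails  (p1,r6):fails  (p2,r2):holds  (p2,r6):holds  (p3,r1):holds  (p3,r2):fails  (p3,r4):fails  (p4,r4):fails  (p4,r5):holds  (p5,r4):holds  (p5,r5):holds  (p6,r3):fails  (p6,r5):fails  (p6,r6):holds  (p7,r5):fails  (p7,r7):holds
Scope holds for 8 pair(s), so the sentence is false.

False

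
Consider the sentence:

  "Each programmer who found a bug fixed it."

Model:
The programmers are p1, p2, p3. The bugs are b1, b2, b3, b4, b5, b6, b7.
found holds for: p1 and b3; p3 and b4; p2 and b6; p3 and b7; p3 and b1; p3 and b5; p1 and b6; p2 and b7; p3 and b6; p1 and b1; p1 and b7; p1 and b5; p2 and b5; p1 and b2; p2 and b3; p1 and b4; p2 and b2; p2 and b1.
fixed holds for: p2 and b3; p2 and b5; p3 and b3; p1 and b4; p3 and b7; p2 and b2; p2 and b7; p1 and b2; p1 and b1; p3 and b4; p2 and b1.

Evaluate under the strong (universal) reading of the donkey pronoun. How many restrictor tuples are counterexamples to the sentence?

8

"it" takes "a bug" as antecedent — a donkey pronoun bound across the clause boundary.
Strong reading: for every (p,b) with found(p,b), fixed(p,b).
Restrictor pairs: (p1,b1) ✓  (p1,b2) ✓  (p1,b3) ✗  (p1,b4) ✓  (p1,b5) ✗  (p1,b6) ✗  (p1,b7) ✗  (p2,b1) ✓  (p2,b2) ✓  (p2,b3) ✓  (p2,b5) ✓  (p2,b6) ✗  (p2,b7) ✓  (p3,b1) ✗  (p3,b4) ✓  (p3,b5) ✗  (p3,b6) ✗  (p3,b7) ✓
Counterexamples (restrictor pairs failing the scope): 8.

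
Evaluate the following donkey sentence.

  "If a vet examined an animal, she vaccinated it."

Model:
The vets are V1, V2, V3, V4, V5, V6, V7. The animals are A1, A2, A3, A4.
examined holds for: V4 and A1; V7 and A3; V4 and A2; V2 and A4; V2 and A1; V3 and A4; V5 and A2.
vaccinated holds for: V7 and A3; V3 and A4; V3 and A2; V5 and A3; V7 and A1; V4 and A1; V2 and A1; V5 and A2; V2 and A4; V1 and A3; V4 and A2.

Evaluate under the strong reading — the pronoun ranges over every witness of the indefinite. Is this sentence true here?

"it" takes "an animal" as antecedent — a donkey pronoun bound across the clause boundary.
Strong reading: for every (v,a) with examined(v,a), vaccinated(v,a).
Restrictor pairs: (V2,A1) ✓  (V2,A4) ✓  (V3,A4) ✓  (V4,A1) ✓  (V4,A2) ✓  (V5,A2) ✓  (V7,A3) ✓
Every restrictor pair satisfies the scope.

True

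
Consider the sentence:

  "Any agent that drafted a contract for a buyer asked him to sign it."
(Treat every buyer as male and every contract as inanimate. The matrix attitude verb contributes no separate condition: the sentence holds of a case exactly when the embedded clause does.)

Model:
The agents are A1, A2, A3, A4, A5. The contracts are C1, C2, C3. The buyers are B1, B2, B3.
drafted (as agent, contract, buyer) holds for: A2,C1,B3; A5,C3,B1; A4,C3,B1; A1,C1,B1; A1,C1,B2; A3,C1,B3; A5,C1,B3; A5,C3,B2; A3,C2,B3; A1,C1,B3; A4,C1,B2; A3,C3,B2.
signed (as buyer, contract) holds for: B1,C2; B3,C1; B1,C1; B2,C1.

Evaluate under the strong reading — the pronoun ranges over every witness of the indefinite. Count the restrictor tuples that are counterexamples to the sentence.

"him" takes "a buyer" as antecedent and "it" takes "a contract"; both are donkey pronouns co-varying with the restrictor.
Strong reading: for every (a,c,b) with drafted(a,c,b), signed(b,c).
Restrictor triples: (A1,C1,B1)→signed(B1,C1) ✓  (A1,C1,B2)→signed(B2,C1) ✓  (A1,C1,B3)→signed(B3,C1) ✓  (A2,C1,B3)→signed(B3,C1) ✓  (A3,C1,B3)→signed(B3,C1) ✓  (A3,C2,B3)→signed(B3,C2) ✗  (A3,C3,B2)→signed(B2,C3) ✗  (A4,C1,B2)→signed(B2,C1) ✓  (A4,C3,B1)→signed(B1,C3) ✗  (A5,C1,B3)→signed(B3,C1) ✓  (A5,C3,B1)→signed(B1,C3) ✗  (A5,C3,B2)→signed(B2,C3) ✗
Counterexamples (restrictor triples failing the scope): 5.

5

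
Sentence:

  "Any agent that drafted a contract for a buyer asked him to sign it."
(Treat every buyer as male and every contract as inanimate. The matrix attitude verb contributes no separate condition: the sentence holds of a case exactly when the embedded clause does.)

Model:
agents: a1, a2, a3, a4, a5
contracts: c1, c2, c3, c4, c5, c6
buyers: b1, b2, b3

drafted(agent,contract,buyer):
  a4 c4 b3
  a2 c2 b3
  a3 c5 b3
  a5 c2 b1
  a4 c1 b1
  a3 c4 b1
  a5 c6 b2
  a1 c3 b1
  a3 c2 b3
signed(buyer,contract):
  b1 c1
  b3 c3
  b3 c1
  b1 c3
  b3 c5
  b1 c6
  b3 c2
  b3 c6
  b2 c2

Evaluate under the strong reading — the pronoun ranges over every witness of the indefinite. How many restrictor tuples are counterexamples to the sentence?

"him" takes "a buyer" as antecedent and "it" takes "a contract"; both are donkey pronouns co-varying with the restrictor.
Strong reading: for every (a,c,b) with drafted(a,c,b), signed(b,c).
Restrictor triples: (a1,c3,b1)→signed(b1,c3) ✓  (a2,c2,b3)→signed(b3,c2) ✓  (a3,c2,b3)→signed(b3,c2) ✓  (a3,c4,b1)→signed(b1,c4) ✗  (a3,c5,b3)→signed(b3,c5) ✓  (a4,c1,b1)→signed(b1,c1) ✓  (a4,c4,b3)→signed(b3,c4) ✗  (a5,c2,b1)→signed(b1,c2) ✗  (a5,c6,b2)→signed(b2,c6) ✗
Counterexamples (restrictor triples failing the scope): 4.

4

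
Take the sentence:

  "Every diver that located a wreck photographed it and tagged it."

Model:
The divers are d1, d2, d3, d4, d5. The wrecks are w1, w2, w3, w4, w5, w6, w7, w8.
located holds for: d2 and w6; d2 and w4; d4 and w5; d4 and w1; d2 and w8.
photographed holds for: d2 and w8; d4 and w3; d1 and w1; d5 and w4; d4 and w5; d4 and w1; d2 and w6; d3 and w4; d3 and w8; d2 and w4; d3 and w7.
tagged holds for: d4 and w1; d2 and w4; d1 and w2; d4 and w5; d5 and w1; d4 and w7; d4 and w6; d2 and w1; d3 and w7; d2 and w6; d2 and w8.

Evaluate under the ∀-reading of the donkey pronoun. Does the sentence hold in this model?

True

"it" takes "a wreck" as antecedent — a donkey pronoun bound across the clause boundary.
Strong reading: for every (d,w) with located(d,w), photographed(d,w) ∧ tagged(d,w).
Restrictor pairs: (d2,w4) ✓  (d2,w6) ✓  (d2,w8) ✓  (d4,w1) ✓  (d4,w5) ✓
Every restrictor pair satisfies the scope.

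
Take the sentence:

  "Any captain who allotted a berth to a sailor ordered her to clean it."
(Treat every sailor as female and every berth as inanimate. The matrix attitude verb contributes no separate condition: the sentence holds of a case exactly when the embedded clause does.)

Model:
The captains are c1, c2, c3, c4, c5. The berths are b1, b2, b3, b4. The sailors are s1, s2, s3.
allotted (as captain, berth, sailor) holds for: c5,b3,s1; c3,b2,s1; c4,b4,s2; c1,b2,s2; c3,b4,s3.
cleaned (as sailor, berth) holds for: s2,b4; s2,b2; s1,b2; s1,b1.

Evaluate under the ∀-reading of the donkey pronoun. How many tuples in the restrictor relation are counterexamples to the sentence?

"her" takes "a sailor" as antecedent and "it" takes "a berth"; both are donkey pronouns co-varying with the restrictor.
Strong reading: for every (c,b,s) with allotted(c,b,s), cleaned(s,b).
Restrictor triples: (c1,b2,s2)→cleaned(s2,b2) ✓  (c3,b2,s1)→cleaned(s1,b2) ✓  (c3,b4,s3)→cleaned(s3,b4) ✗  (c4,b4,s2)→cleaned(s2,b4) ✓  (c5,b3,s1)→cleaned(s1,b3) ✗
Counterexamples (restrictor triples failing the scope): 2.

2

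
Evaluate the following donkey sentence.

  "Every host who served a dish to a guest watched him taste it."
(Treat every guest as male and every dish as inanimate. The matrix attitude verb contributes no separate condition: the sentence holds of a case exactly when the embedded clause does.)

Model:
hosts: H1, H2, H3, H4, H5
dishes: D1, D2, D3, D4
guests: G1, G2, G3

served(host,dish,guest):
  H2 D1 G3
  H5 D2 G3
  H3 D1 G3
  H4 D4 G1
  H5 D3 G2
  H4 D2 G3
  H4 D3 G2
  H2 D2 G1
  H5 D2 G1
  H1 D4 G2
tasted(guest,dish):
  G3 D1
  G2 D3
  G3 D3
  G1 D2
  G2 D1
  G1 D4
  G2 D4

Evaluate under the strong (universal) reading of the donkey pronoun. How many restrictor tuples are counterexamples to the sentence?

"him" takes "a guest" as antecedent and "it" takes "a dish"; both are donkey pronouns co-varying with the restrictor.
Strong reading: for every (h,d,g) with served(h,d,g), tasted(g,d).
Restrictor triples: (H1,D4,G2)→tasted(G2,D4) ✓  (H2,D1,G3)→tasted(G3,D1) ✓  (H2,D2,G1)→tasted(G1,D2) ✓  (H3,D1,G3)→tasted(G3,D1) ✓  (H4,D2,G3)→tasted(G3,D2) ✗  (H4,D3,G2)→tasted(G2,D3) ✓  (H4,D4,G1)→tasted(G1,D4) ✓  (H5,D2,G1)→tasted(G1,D2) ✓  (H5,D2,G3)→tasted(G3,D2) ✗  (H5,D3,G2)→tasted(G2,D3) ✓
Counterexamples (restrictor triples failing the scope): 2.

2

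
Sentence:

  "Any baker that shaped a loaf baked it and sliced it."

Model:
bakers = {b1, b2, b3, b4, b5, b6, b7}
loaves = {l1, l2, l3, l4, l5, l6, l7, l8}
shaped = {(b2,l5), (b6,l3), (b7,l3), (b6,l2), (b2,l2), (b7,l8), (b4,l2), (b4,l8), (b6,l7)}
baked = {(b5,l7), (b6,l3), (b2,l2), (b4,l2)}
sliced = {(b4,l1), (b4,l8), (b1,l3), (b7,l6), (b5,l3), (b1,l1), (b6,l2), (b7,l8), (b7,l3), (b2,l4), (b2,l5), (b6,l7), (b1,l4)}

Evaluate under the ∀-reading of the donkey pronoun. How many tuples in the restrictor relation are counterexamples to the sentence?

9

"it" takes "a loaf" as antecedent — a donkey pronoun bound across the clause boundary.
Strong reading: for every (b,l) with shaped(b,l), baked(b,l) ∧ sliced(b,l).
Restrictor pairs: (b2,l2) ✗  (b2,l5) ✗  (b4,l2) ✗  (b4,l8) ✗  (b6,l2) ✗  (b6,l3) ✗  (b6,l7) ✗  (b7,l3) ✗  (b7,l8) ✗
Counterexamples (restrictor pairs failing the scope): 9.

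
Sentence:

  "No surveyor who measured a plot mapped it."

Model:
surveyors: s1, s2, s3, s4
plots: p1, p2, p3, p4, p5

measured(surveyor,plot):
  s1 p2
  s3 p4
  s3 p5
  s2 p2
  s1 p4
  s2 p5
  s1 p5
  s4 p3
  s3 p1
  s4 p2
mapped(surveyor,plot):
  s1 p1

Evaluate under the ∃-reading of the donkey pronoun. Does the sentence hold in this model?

"it" takes "a plot" as antecedent — a donkey pronoun bound across the clause boundary.
Truth condition: for no (s,p) with measured(s,p) does mapped(s,p) hold.
Restrictor pairs — does the scope hold? (s1,p2):fails  (s1,p4):fails  (s1,p5):fails  (s2,p2):fails  (s2,p5):fails  (s3,p1):fails  (s3,p4):fails  (s3,p5):fails  (s4,p2):fails  (s4,p3):fails
Scope holds for no restrictor pair, so the sentence is true.

True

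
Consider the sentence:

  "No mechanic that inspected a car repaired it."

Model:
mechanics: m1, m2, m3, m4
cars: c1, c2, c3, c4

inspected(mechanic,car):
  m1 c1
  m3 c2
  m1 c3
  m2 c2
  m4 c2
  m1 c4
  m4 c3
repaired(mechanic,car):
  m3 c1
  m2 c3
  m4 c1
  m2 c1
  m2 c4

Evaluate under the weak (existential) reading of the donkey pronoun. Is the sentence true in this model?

"it" takes "a car" as antecedent — a donkey pronoun bound across the clause boundary.
Truth condition: for no (m,c) with inspected(m,c) does repaired(m,c) hold.
Restrictor pairs — does the scope hold? (m1,c1):fails  (m1,c3):fails  (m1,c4):fails  (m2,c2):fails  (m3,c2):fails  (m4,c2):fails  (m4,c3):fails
Scope holds for no restrictor pair, so the sentence is true.

True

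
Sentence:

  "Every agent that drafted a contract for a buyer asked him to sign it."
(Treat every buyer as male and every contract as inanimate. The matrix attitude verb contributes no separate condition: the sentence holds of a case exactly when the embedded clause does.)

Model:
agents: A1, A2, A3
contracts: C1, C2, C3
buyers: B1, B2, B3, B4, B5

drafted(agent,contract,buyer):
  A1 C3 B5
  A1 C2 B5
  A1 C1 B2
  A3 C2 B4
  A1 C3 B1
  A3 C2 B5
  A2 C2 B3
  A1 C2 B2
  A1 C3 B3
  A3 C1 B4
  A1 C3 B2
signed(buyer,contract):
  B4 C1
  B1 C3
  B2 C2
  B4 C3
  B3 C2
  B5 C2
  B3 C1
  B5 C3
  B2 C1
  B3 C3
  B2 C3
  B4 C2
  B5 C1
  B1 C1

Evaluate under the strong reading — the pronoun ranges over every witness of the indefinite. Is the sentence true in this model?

"him" takes "a buyer" as antecedent and "it" takes "a contract"; both are donkey pronouns co-varying with the restrictor.
Strong reading: for every (a,c,b) with drafted(a,c,b), signed(b,c).
Restrictor triples: (A1,C1,B2)→signed(B2,C1) ✓  (A1,C2,B2)→signed(B2,C2) ✓  (A1,C2,B5)→signed(B5,C2) ✓  (A1,C3,B1)→signed(B1,C3) ✓  (A1,C3,B2)→signed(B2,C3) ✓  (A1,C3,B3)→signed(B3,C3) ✓  (A1,C3,B5)→signed(B5,C3) ✓  (A2,C2,B3)→signed(B3,C2) ✓  (A3,C1,B4)→signed(B4,C1) ✓  (A3,C2,B4)→signed(B4,C2) ✓  (A3,C2,B5)→signed(B5,C2) ✓
Every restrictor triple satisfies the scope.

True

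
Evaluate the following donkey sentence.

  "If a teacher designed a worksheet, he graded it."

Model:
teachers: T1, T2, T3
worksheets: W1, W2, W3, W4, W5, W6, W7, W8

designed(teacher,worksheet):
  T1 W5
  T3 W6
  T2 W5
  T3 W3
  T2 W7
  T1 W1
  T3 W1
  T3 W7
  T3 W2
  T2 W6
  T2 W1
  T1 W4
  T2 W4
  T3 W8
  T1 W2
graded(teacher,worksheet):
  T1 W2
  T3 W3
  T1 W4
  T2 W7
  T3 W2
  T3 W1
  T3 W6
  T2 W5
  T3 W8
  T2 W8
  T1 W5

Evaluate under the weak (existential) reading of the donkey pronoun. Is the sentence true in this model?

True

"it" takes "a worksheet" as antecedent — a donkey pronoun bound across the clause boundary.
Weak reading: every teacher t with some designed-worksheet has at least one designed-worksheet w such that graded(t,w).
Per teacher: T1:✓  T2:✓  T3:✓
Every teacher in the restrictor has a witness.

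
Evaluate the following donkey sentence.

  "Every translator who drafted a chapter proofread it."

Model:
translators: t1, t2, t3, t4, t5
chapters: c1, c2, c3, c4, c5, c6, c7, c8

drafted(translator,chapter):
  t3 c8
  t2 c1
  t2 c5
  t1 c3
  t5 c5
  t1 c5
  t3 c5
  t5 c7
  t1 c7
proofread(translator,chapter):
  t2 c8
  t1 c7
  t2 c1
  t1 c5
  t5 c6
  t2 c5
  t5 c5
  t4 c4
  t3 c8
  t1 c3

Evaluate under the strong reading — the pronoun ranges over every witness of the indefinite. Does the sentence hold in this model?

False

"it" takes "a chapter" as antecedent — a donkey pronoun bound across the clause boundary.
Strong reading: for every (t,c) with drafted(t,c), proofread(t,c).
Restrictor pairs: (t1,c3) ✓  (t1,c5) ✓  (t1,c7) ✓  (t2,c1) ✓  (t2,c5) ✓  (t3,c5) ✗  (t3,c8) ✓  (t5,c5) ✓  (t5,c7) ✗
Counterexample: (t3,c5) is in drafted but fails the scope.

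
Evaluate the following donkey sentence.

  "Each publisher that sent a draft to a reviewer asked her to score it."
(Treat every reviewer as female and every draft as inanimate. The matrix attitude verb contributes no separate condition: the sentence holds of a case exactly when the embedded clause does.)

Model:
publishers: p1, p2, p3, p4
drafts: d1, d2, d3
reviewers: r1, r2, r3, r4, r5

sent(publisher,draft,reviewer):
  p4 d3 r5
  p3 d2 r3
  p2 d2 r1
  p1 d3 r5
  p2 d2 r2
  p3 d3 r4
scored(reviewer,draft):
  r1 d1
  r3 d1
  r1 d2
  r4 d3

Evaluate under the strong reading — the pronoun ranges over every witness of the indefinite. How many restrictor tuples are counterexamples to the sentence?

"her" takes "a reviewer" as antecedent and "it" takes "a draft"; both are donkey pronouns co-varying with the restrictor.
Strong reading: for every (p,d,r) with sent(p,d,r), scored(r,d).
Restrictor triples: (p1,d3,r5)→scored(r5,d3) ✗  (p2,d2,r1)→scored(r1,d2) ✓  (p2,d2,r2)→scored(r2,d2) ✗  (p3,d2,r3)→scored(r3,d2) ✗  (p3,d3,r4)→scored(r4,d3) ✓  (p4,d3,r5)→scored(r5,d3) ✗
Counterexamples (restrictor triples failing the scope): 4.

4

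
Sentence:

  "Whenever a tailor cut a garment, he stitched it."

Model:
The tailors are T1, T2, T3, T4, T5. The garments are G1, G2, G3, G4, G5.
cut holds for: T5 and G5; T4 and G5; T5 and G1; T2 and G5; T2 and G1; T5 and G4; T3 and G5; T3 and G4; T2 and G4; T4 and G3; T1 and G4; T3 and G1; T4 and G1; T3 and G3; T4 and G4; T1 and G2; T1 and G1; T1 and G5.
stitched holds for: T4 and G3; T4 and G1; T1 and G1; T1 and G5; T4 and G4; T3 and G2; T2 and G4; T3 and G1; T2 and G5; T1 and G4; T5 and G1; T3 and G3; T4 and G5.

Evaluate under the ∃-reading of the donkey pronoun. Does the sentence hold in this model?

True

"it" takes "a garment" as antecedent — a donkey pronoun bound across the clause boundary.
Weak reading: every tailor t with some cut-garment has at least one cut-garment g such that stitched(t,g).
Per tailor: T1:✓  T2:✓  T3:✓  T4:✓  T5:✓
Every tailor in the restrictor has a witness.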